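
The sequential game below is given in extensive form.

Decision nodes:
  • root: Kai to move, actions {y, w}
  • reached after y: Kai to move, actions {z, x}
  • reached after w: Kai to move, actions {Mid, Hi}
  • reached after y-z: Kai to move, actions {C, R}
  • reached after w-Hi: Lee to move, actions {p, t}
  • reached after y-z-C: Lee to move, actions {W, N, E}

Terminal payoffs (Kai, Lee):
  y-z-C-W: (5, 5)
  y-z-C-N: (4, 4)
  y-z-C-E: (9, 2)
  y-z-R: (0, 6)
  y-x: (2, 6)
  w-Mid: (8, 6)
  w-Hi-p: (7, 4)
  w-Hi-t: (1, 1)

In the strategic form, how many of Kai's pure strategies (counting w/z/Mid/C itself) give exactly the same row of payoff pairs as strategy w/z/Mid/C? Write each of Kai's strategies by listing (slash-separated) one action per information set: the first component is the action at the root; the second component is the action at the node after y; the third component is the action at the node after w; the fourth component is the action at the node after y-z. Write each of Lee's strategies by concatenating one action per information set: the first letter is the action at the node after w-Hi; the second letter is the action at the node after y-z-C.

Row for w/z/Mid/C (columns pW, pN, pE, tW, tN, tE): (8,6) (8,6) (8,6) (8,6) (8,6) (8,6).
Under w/z/Mid/C, Kai's choice at the node after y and at the node after y-z can never be reached regardless of what Lee does, so varying those choices leaves every outcome unchanged.
Holding the reachable choices fixed and varying the unreachable ones freely already gives 2 × 2 = 4 equivalent strategies.
No other strategy reproduces this row, so those 4 are the full class: w/z/Mid/C, w/z/Mid/R, w/x/Mid/C, w/x/Mid/R.

4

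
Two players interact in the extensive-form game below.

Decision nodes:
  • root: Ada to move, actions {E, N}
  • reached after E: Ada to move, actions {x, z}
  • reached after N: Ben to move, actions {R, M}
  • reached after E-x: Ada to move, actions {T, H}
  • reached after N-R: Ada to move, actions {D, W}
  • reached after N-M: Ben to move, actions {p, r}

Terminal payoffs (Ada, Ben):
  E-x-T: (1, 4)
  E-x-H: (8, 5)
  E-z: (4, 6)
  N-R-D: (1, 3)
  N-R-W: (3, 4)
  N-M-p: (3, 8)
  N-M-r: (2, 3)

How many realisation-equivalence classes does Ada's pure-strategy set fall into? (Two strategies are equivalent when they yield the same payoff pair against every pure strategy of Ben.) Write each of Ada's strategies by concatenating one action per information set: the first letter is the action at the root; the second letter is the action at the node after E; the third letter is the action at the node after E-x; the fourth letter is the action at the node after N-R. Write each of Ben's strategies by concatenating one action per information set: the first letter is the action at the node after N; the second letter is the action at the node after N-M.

5

Ada has 16 pure strategies: ExTD, ExTW, ExHD, ExHW, EzTD, EzTW, EzHD, EzHW, NxTD, NxTW, NxHD, NxHW, NzTD, NzTW, NzHD, NzHW. Columns: Rp, Rr, Mp, Mr.
{ExTD, ExTW} → row (1,4) (1,4) (1,4) (1,4)
{ExHD, ExHW} → row (8,5) (8,5) (8,5) (8,5)
{EzTD, EzTW, EzHD, EzHW} → row (4,6) (4,6) (4,6) (4,6)
{NxTD, NxHD, NzTD, NzHD} → row (1,3) (1,3) (3,8) (2,3)
{NxTW, NxHW, NzTW, NzHW} → row (3,4) (3,4) (3,8) (2,3)
That's 5 distinct rows out of 16 strategies.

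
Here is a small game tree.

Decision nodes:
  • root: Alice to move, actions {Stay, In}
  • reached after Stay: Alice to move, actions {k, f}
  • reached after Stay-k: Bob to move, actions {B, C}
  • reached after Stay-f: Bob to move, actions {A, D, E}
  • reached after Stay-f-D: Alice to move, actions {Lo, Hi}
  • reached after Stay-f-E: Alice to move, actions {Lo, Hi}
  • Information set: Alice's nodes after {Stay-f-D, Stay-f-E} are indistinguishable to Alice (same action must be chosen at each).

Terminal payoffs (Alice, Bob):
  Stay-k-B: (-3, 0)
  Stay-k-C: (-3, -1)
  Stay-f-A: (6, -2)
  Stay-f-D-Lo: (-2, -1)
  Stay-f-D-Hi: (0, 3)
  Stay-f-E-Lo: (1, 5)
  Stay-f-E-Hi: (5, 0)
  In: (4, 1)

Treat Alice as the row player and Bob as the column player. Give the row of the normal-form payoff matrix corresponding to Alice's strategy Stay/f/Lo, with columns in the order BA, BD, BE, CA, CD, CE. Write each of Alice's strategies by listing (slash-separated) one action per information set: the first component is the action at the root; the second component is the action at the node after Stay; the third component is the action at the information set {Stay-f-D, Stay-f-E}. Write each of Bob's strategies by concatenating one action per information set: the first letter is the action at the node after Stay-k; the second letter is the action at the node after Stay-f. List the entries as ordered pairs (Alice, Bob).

vs BA: Alice plays Stay → Alice plays f at [Stay] → Bob plays A at [Stay-f] → (6, -2)
vs BD: Alice plays Stay → Alice plays f at [Stay] → Bob plays D at [Stay-f] → Alice plays Lo at [Stay-f-D] → (-2, -1)
vs BE: Alice plays Stay → Alice plays f at [Stay] → Bob plays E at [Stay-f] → Alice plays Lo at [Stay-f-E] → (1, 5)
vs CA: Alice plays Stay → Alice plays f at [Stay] → Bob plays A at [Stay-f] → (6, -2)
vs CD: Alice plays Stay → Alice plays f at [Stay] → Bob plays D at [Stay-f] → Alice plays Lo at [Stay-f-D] → (-2, -1)
vs CE: Alice plays Stay → Alice plays f at [Stay] → Bob plays E at [Stay-f] → Alice plays Lo at [Stay-f-E] → (1, 5)

(6,-2) (-2,-1) (1,5) (6,-2) (-2,-1) (1,5)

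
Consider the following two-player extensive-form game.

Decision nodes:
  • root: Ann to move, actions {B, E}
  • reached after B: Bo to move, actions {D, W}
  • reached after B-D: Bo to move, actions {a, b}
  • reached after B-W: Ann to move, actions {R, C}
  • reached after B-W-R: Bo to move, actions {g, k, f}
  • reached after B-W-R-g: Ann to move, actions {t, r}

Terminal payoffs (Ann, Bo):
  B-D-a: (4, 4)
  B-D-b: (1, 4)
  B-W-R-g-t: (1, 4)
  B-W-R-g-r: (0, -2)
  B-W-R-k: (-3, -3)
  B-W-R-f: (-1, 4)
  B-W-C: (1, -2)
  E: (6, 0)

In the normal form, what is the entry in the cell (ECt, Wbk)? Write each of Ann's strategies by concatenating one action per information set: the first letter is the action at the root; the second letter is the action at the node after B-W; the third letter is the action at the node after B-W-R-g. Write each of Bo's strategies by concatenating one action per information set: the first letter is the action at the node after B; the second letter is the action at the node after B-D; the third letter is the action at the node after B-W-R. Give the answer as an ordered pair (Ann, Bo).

Trace the play path from the root:
  Ann plays E
→ terminal payoff (6, 0).
(Ann's choice at the node after B-W is never reached on this path, so it doesn't affect the outcome.)

(6, 0)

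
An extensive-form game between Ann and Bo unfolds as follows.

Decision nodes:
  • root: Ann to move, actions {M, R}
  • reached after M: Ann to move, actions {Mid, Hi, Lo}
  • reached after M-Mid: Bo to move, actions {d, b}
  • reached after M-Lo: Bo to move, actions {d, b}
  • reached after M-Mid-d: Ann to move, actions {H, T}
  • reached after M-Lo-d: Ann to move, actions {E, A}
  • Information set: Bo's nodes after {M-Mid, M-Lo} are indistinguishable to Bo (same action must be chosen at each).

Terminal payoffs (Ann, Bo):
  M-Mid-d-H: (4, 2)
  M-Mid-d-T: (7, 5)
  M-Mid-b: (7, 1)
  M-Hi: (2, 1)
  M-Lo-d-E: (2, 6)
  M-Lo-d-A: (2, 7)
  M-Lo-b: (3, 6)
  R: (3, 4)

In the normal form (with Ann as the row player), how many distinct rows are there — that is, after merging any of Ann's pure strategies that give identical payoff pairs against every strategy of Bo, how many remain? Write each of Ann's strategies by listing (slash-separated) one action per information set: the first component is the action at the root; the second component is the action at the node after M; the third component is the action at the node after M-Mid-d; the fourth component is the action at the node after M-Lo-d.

6

Ann has 24 pure strategies: M/Mid/H/E, M/Mid/H/A, M/Mid/T/E, M/Mid/T/A, M/Hi/H/E, M/Hi/H/A, M/Hi/T/E, M/Hi/T/A, M/Lo/H/E, M/Lo/H/A, M/Lo/T/E, M/Lo/T/A, R/Mid/H/E, R/Mid/H/A, R/Mid/T/E, R/Mid/T/A, R/Hi/H/E, R/Hi/H/A, R/Hi/T/E, R/Hi/T/A, R/Lo/H/E, R/Lo/H/A, R/Lo/T/E, R/Lo/T/A. Columns: d, b.
{M/Mid/H/E, M/Mid/H/A} → row (4,2) (7,1)
{M/Mid/T/E, M/Mid/T/A} → row (7,5) (7,1)
{M/Hi/H/E, M/Hi/H/A, M/Hi/T/E, M/Hi/T/A} → row (2,1) (2,1)
{M/Lo/H/E, M/Lo/T/E} → row (2,6) (3,6)
{M/Lo/H/A, M/Lo/T/A} → row (2,7) (3,6)
{R/Mid/H/E, R/Mid/H/A, R/Mid/T/E, R/Mid/T/A, R/Hi/H/E, R/Hi/H/A, R/Hi/T/E, R/Hi/T/A, R/Lo/H/E, R/Lo/H/A, R/Lo/T/E, R/Lo/T/A} → row (3,4) (3,4)
That's 6 distinct rows out of 24 strategies.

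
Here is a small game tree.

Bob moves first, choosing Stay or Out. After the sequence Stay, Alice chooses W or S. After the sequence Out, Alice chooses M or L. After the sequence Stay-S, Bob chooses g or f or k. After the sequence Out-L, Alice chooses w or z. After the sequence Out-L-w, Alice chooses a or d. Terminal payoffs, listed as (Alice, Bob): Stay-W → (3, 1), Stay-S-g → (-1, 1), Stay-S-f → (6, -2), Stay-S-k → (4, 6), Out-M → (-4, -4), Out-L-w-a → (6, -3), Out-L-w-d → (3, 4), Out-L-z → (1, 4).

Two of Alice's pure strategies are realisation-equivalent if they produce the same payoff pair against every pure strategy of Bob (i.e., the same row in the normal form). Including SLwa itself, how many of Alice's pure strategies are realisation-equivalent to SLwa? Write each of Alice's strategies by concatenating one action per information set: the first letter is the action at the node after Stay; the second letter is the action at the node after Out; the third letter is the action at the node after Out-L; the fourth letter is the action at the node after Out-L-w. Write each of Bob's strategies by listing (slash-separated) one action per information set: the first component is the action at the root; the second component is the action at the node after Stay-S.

Row for SLwa (columns Stay/g, Stay/f, Stay/k, Out/g, Out/f, Out/k): (-1,1) (6,-2) (4,6) (6,-3) (6,-3) (6,-3).
Every one of Alice's information sets is on the play path for some reply by Bob when Alice follows SLwa.
Changing the action at any of them therefore changes at least one column, so only SLwa itself gives this row.

1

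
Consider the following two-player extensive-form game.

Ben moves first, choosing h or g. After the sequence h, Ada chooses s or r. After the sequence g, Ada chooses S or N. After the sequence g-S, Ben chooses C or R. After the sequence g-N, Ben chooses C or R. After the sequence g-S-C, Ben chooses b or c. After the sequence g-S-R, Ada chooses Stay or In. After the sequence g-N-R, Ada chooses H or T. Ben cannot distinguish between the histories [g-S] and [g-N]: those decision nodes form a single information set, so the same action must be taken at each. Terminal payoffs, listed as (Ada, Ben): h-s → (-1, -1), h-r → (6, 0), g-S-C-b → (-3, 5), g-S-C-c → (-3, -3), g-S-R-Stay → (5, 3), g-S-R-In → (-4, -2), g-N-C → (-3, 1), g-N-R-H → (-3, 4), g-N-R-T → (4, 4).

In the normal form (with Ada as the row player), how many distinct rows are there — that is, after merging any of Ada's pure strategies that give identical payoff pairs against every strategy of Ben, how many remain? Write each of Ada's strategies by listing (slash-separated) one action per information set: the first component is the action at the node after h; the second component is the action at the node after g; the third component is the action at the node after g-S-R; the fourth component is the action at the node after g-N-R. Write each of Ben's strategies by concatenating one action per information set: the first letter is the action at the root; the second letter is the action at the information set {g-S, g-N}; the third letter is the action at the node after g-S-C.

8

Ada has 16 pure strategies: s/S/Stay/H, s/S/Stay/T, s/S/In/H, s/S/In/T, s/N/Stay/H, s/N/Stay/T, s/N/In/H, s/N/In/T, r/S/Stay/H, r/S/Stay/T, r/S/In/H, r/S/In/T, r/N/Stay/H, r/N/Stay/T, r/N/In/H, r/N/In/T. Columns: hCb, hCc, hRb, hRc, gCb, gCc, gRb, gRc.
{s/S/Stay/H, s/S/Stay/T} → row (-1,-1) (-1,-1) (-1,-1) (-1,-1) (-3,5) (-3,-3) (5,3) (5,3)
{s/S/In/H, s/S/In/T} → row (-1,-1) (-1,-1) (-1,-1) (-1,-1) (-3,5) (-3,-3) (-4,-2) (-4,-2)
{s/N/Stay/H, s/N/In/H} → row (-1,-1) (-1,-1) (-1,-1) (-1,-1) (-3,1) (-3,1) (-3,4) (-3,4)
{s/N/Stay/T, s/N/In/T} → row (-1,-1) (-1,-1) (-1,-1) (-1,-1) (-3,1) (-3,1) (4,4) (4,4)
{r/S/Stay/H, r/S/Stay/T} → row (6,0) (6,0) (6,0) (6,0) (-3,5) (-3,-3) (5,3) (5,3)
{r/S/In/H, r/S/In/T} → row (6,0) (6,0) (6,0) (6,0) (-3,5) (-3,-3) (-4,-2) (-4,-2)
{r/N/Stay/H, r/N/In/H} → row (6,0) (6,0) (6,0) (6,0) (-3,1) (-3,1) (-3,4) (-3,4)
{r/N/Stay/T, r/N/In/T} → row (6,0) (6,0) (6,0) (6,0) (-3,1) (-3,1) (4,4) (4,4)
That's 8 distinct rows out of 16 strategies.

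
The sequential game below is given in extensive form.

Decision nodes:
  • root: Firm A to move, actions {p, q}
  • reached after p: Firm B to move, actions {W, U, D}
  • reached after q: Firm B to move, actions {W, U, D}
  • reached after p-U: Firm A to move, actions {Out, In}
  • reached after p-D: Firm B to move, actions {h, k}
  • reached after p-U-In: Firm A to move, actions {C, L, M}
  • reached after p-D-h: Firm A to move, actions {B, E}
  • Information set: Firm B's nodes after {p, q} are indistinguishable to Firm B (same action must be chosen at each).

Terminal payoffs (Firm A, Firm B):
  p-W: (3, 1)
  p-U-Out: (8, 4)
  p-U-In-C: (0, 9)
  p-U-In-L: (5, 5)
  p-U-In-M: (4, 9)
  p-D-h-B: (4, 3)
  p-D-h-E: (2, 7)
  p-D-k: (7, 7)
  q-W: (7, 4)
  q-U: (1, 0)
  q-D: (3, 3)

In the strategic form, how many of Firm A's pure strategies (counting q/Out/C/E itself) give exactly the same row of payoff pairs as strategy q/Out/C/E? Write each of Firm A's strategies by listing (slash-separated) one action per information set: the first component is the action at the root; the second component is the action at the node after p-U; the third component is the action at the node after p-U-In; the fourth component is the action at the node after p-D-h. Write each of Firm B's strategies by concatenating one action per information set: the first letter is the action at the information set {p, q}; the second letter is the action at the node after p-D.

12

Row for q/Out/C/E (columns Wh, Wk, Uh, Uk, Dh, Dk): (7,4) (7,4) (1,0) (1,0) (3,3) (3,3).
Under q/Out/C/E, Firm A's choice at the node after p-U and at the node after p-U-In and at the node after p-D-h can never be reached regardless of what Firm B does, so varying those choices leaves every outcome unchanged.
Holding the reachable choices fixed and varying the unreachable ones freely already gives 2 × 3 × 2 = 12 equivalent strategies.
No other strategy reproduces this row, so those 12 are the full class: q/Out/C/B, q/Out/C/E, q/Out/L/B, q/Out/L/E, q/Out/M/B, q/Out/M/E, q/In/C/B, q/In/C/E, q/In/L/B, q/In/L/E, q/In/M/B, q/In/M/E.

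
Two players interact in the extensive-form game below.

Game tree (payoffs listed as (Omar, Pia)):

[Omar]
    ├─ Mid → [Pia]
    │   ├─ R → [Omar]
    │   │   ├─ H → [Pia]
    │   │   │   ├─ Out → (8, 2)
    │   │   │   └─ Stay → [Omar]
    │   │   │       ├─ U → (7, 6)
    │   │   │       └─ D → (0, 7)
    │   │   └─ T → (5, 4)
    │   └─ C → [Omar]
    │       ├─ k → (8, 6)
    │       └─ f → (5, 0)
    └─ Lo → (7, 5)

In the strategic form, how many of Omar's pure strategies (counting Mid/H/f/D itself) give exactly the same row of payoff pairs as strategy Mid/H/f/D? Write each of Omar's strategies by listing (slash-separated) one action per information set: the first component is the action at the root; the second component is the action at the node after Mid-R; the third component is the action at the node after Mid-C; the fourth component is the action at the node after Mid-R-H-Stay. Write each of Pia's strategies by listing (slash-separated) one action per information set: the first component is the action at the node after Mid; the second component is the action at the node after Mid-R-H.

1

Row for Mid/H/f/D (columns R/Out, R/Stay, C/Out, C/Stay): (8,2) (0,7) (5,0) (5,0).
Every one of Omar's information sets is on the play path for some reply by Pia when Omar follows Mid/H/f/D.
Changing the action at any of them therefore changes at least one column, so only Mid/H/f/D itself gives this row.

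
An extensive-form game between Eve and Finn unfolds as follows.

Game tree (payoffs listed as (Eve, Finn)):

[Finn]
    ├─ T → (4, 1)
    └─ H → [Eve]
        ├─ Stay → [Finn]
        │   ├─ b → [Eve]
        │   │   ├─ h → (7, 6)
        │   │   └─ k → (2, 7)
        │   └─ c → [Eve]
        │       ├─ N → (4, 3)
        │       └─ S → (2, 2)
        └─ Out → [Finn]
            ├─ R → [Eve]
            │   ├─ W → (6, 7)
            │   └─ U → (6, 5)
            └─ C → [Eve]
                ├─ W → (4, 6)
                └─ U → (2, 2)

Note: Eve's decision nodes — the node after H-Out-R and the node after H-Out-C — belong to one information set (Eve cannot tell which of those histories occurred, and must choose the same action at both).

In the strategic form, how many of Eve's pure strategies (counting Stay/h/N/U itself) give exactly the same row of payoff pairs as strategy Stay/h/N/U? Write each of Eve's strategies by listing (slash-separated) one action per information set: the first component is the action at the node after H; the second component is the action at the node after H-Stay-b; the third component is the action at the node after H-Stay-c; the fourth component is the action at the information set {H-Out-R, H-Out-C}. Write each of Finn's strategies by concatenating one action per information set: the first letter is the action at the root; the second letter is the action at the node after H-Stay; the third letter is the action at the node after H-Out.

Row for Stay/h/N/U (columns TbR, TbC, TcR, TcC, HbR, HbC, HcR, HcC): (4,1) (4,1) (4,1) (4,1) (7,6) (7,6) (4,3) (4,3).
Under Stay/h/N/U, Eve's choice at the information set {H-Out-R, H-Out-C} can never be reached regardless of what Finn does, so varying those choices leaves every outcome unchanged.
Holding the reachable choices fixed and varying the unreachable one freely already gives 2 equivalent strategies.
No other strategy reproduces this row, so those 2 are the full class: Stay/h/N/W, Stay/h/N/U.

2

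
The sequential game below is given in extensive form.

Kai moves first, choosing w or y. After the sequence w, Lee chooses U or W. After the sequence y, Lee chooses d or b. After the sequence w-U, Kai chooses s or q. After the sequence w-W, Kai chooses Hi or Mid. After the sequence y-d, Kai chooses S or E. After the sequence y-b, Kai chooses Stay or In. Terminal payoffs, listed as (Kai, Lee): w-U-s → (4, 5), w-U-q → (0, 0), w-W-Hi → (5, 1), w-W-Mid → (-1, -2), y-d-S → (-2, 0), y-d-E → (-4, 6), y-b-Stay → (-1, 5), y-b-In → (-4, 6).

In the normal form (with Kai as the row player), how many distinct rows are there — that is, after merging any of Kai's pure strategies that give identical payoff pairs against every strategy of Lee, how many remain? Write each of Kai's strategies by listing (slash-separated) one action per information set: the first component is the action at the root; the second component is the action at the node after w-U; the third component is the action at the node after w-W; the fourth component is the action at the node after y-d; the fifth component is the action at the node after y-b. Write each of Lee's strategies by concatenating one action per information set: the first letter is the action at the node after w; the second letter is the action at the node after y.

Kai has 32 pure strategies: w/s/Hi/S/Stay, w/s/Hi/S/In, w/s/Hi/E/Stay, w/s/Hi/E/In, w/s/Mid/S/Stay, w/s/Mid/S/In, w/s/Mid/E/Stay, w/s/Mid/E/In, w/q/Hi/S/Stay, w/q/Hi/S/In, w/q/Hi/E/Stay, w/q/Hi/E/In, w/q/Mid/S/Stay, w/q/Mid/S/In, w/q/Mid/E/Stay, w/q/Mid/E/In, y/s/Hi/S/Stay, y/s/Hi/S/In, y/s/Hi/E/Stay, y/s/Hi/E/In, y/s/Mid/S/Stay, y/s/Mid/S/In, y/s/Mid/E/Stay, y/s/Mid/E/In, y/q/Hi/S/Stay, y/q/Hi/S/In, y/q/Hi/E/Stay, y/q/Hi/E/In, y/q/Mid/S/Stay, y/q/Mid/S/In, y/q/Mid/E/Stay, y/q/Mid/E/In. Columns: Ud, Ub, Wd, Wb.
{w/s/Hi/S/Stay, w/s/Hi/S/In, w/s/Hi/E/Stay, w/s/Hi/E/In} → row (4,5) (4,5) (5,1) (5,1)
{w/s/Mid/S/Stay, w/s/Mid/S/In, w/s/Mid/E/Stay, w/s/Mid/E/In} → row (4,5) (4,5) (-1,-2) (-1,-2)
{w/q/Hi/S/Stay, w/q/Hi/S/In, w/q/Hi/E/Stay, w/q/Hi/E/In} → row (0,0) (0,0) (5,1) (5,1)
{w/q/Mid/S/Stay, w/q/Mid/S/In, w/q/Mid/E/Stay, w/q/Mid/E/In} → row (0,0) (0,0) (-1,-2) (-1,-2)
{y/s/Hi/S/Stay, y/s/Mid/S/Stay, y/q/Hi/S/Stay, y/q/Mid/S/Stay} → row (-2,0) (-1,5) (-2,0) (-1,5)
{y/s/Hi/S/In, y/s/Mid/S/In, y/q/Hi/S/In, y/q/Mid/S/In} → row (-2,0) (-4,6) (-2,0) (-4,6)
{y/s/Hi/E/Stay, y/s/Mid/E/Stay, y/q/Hi/E/Stay, y/q/Mid/E/Stay} → row (-4,6) (-1,5) (-4,6) (-1,5)
{y/s/Hi/E/In, y/s/Mid/E/In, y/q/Hi/E/In, y/q/Mid/E/In} → row (-4,6) (-4,6) (-4,6) (-4,6)
That's 8 distinct rows out of 32 strategies.

8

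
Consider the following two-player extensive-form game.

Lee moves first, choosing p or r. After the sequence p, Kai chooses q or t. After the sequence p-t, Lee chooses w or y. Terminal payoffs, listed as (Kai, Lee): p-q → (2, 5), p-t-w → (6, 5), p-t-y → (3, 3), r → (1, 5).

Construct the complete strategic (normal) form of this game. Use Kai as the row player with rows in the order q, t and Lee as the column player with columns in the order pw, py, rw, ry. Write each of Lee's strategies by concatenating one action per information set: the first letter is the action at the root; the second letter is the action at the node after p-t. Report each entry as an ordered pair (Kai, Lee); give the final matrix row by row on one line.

q: (2,5) (2,5) (1,5) (1,5) | t: (6,5) (3,3) (1,5) (1,5)

           pw       py       rw       ry
   q    (2,5)    (2,5)    (1,5)    (1,5)
   t    (6,5)    (3,3)    (1,5)    (1,5)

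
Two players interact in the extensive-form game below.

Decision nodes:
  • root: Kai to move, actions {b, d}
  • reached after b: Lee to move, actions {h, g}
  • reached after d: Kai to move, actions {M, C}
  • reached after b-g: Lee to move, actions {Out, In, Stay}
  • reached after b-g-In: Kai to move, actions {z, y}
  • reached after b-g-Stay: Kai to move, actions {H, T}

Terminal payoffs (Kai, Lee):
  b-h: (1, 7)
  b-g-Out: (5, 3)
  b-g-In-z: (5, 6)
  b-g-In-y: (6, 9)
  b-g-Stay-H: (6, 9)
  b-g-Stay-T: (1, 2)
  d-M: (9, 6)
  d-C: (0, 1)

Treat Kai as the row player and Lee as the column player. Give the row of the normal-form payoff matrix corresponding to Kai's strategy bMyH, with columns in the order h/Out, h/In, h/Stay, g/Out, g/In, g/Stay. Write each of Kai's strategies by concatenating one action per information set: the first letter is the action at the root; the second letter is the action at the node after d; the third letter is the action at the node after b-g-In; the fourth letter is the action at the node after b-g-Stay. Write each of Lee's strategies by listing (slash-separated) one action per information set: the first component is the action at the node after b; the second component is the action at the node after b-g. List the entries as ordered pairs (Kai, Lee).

(1,7) (1,7) (1,7) (5,3) (6,9) (6,9)

vs h/Out: Kai plays b → Lee plays h at [b] → (1, 7)
vs h/In: Kai plays b → Lee plays h at [b] → (1, 7)
vs h/Stay: Kai plays b → Lee plays h at [b] → (1, 7)
vs g/Out: Kai plays b → Lee plays g at [b] → Lee plays Out at [b-g] → (5, 3)
vs g/In: Kai plays b → Lee plays g at [b] → Lee plays In at [b-g] → Kai plays y at [b-g-In] → (6, 9)
vs g/Stay: Kai plays b → Lee plays g at [b] → Lee plays Stay at [b-g] → Kai plays H at [b-g-Stay] → (6, 9)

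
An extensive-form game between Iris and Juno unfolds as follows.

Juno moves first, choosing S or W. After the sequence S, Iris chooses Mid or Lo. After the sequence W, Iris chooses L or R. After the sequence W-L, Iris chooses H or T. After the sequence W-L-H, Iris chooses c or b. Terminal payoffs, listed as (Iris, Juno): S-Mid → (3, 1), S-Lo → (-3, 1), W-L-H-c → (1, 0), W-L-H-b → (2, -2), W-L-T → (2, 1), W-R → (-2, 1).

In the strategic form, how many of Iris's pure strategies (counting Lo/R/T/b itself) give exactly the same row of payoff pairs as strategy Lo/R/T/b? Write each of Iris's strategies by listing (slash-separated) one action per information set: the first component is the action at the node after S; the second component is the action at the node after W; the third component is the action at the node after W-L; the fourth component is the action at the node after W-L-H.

4

Row for Lo/R/T/b (columns S, W): (-3,1) (-2,1).
Under Lo/R/T/b, Iris's choice at the node after W-L and at the node after W-L-H can never be reached regardless of what Juno does, so varying those choices leaves every outcome unchanged.
Holding the reachable choices fixed and varying the unreachable ones freely already gives 2 × 2 = 4 equivalent strategies.
No other strategy reproduces this row, so those 4 are the full class: Lo/R/H/c, Lo/R/H/b, Lo/R/T/c, Lo/R/T/b.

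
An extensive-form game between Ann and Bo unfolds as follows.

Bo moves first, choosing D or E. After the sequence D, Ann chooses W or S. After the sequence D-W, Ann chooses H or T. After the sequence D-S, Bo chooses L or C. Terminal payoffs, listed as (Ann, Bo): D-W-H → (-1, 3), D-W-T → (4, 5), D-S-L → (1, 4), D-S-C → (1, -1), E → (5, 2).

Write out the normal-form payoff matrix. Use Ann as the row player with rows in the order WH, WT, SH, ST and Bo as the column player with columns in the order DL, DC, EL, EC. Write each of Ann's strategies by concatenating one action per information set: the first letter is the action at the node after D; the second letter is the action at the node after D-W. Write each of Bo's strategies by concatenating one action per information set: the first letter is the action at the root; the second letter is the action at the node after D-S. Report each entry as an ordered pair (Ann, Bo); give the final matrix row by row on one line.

WH: (-1,3) (-1,3) (5,2) (5,2) | WT: (4,5) (4,5) (5,2) (5,2) | SH: (1,4) (1,-1) (5,2) (5,2) | ST: (1,4) (1,-1) (5,2) (5,2)

           DL       DC       EL       EC
  WH   (-1,3)   (-1,3)    (5,2)    (5,2)
  WT    (4,5)    (4,5)    (5,2)    (5,2)
  SH    (1,4)   (1,-1)    (5,2)    (5,2)
  ST    (1,4)   (1,-1)    (5,2)    (5,2)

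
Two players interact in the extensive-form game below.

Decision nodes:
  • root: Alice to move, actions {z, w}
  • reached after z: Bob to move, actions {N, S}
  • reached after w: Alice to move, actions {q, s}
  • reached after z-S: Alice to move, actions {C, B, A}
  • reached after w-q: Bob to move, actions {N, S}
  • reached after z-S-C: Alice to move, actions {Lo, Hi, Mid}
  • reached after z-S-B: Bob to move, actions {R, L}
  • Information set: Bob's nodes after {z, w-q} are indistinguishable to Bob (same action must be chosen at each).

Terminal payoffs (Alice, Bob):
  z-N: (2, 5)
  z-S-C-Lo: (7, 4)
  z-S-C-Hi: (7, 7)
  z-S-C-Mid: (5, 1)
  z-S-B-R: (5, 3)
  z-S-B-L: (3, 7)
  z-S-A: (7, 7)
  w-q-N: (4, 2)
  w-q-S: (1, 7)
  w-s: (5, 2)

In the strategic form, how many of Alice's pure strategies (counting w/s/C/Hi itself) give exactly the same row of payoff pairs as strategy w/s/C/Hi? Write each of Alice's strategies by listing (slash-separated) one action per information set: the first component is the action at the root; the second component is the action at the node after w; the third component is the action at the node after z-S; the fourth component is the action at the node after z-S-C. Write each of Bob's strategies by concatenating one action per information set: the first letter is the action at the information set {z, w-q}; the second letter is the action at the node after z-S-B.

Row for w/s/C/Hi (columns NR, NL, SR, SL): (5,2) (5,2) (5,2) (5,2).
Under w/s/C/Hi, Alice's choice at the node after z-S and at the node after z-S-C can never be reached regardless of what Bob does, so varying those choices leaves every outcome unchanged.
Holding the reachable choices fixed and varying the unreachable ones freely already gives 3 × 3 = 9 equivalent strategies.
No other strategy reproduces this row, so those 9 are the full class: w/s/C/Lo, w/s/C/Hi, w/s/C/Mid, w/s/B/Lo, w/s/B/Hi, w/s/B/Mid, w/s/A/Lo, w/s/A/Hi, w/s/A/Mid.

9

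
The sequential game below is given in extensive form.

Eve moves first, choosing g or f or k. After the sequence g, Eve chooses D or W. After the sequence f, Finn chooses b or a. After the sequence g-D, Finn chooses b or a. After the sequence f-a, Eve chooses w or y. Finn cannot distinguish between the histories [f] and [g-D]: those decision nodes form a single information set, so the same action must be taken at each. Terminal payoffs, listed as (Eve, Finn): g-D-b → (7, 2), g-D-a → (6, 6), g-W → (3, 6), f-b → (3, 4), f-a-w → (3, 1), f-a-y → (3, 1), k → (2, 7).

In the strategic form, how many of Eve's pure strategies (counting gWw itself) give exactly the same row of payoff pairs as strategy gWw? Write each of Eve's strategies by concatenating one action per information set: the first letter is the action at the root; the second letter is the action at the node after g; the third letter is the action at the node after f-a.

2

Row for gWw (columns b, a): (3,6) (3,6).
Under gWw, Eve's choice at the node after f-a can never be reached regardless of what Finn does, so varying those choices leaves every outcome unchanged.
Holding the reachable choices fixed and varying the unreachable one freely already gives 2 equivalent strategies.
No other strategy reproduces this row, so those 2 are the full class: gWw, gWy.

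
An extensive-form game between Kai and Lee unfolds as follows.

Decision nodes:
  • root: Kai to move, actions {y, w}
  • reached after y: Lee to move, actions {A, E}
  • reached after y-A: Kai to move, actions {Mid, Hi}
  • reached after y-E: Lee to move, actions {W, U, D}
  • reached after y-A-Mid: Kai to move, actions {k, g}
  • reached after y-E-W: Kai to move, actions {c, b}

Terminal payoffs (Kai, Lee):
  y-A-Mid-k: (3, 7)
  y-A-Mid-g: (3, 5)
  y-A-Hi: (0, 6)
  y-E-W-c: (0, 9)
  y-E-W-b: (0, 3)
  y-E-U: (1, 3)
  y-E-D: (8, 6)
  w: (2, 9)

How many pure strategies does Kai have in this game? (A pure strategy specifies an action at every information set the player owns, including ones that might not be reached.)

Kai owns the root with actions {y, w} — two choices.
Kai owns the node after y-A with actions {Mid, Hi} — two choices.
Kai owns the node after y-A-Mid with actions {k, g} — two choices.
Kai owns the node after y-E-W with actions {c, b} — two choices.
A pure strategy fixes one action at each information set independently, so the count is the product 2 × 2 × 2 × 2 = 16.
(For reference, Lee has 6 pure strategies, giving a 16×6 normal-form matrix.)

16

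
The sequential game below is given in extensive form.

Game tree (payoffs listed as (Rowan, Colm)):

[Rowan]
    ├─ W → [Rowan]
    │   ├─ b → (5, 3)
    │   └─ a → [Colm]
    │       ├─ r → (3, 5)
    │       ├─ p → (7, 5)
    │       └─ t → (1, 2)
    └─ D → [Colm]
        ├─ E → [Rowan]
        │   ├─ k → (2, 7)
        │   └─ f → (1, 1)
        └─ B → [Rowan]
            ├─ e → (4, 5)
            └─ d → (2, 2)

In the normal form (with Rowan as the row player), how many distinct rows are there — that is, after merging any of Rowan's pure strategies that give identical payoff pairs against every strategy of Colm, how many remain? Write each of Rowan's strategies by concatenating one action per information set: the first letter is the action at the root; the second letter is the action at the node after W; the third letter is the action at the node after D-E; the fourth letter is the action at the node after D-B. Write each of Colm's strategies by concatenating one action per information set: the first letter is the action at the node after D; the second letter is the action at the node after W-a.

Rowan has 16 pure strategies: Wbke, Wbkd, Wbfe, Wbfd, Wake, Wakd, Wafe, Wafd, Dbke, Dbkd, Dbfe, Dbfd, Dake, Dakd, Dafe, Dafd. Columns: Er, Ep, Et, Br, Bp, Bt.
{Wbke, Wbkd, Wbfe, Wbfd} → row (5,3) (5,3) (5,3) (5,3) (5,3) (5,3)
{Wake, Wakd, Wafe, Wafd} → row (3,5) (7,5) (1,2) (3,5) (7,5) (1,2)
{Dbke, Dake} → row (2,7) (2,7) (2,7) (4,5) (4,5) (4,5)
{Dbkd, Dakd} → row (2,7) (2,7) (2,7) (2,2) (2,2) (2,2)
{Dbfe, Dafe} → row (1,1) (1,1) (1,1) (4,5) (4,5) (4,5)
{Dbfd, Dafd} → row (1,1) (1,1) (1,1) (2,2) (2,2) (2,2)
That's 6 distinct rows out of 16 strategies.

6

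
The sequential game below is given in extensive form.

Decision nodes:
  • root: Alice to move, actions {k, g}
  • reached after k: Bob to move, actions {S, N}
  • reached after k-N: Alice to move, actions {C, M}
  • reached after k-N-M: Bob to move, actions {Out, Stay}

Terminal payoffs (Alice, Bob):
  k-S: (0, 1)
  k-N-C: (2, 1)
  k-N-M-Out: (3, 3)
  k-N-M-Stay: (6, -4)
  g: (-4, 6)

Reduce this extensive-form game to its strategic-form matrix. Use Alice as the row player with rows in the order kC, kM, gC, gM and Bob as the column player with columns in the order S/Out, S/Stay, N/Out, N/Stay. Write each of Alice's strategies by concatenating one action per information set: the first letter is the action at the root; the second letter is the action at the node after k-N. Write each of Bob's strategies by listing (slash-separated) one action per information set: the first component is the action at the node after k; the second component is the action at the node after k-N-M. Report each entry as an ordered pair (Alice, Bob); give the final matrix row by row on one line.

kC: (0,1) (0,1) (2,1) (2,1) | kM: (0,1) (0,1) (3,3) (6,-4) | gC: (-4,6) (-4,6) (-4,6) (-4,6) | gM: (-4,6) (-4,6) (-4,6) (-4,6)

Row kC: S/Out→(0,1), S/Stay→(0,1), N/Out→(2,1), N/Stay→(2,1)
Row kM: S/Out→(0,1), S/Stay→(0,1), N/Out→(3,3), N/Stay→(6,-4)
Row gC: S/Out→(-4,6), S/Stay→(-4,6), N/Out→(-4,6), N/Stay→(-4,6)
Row gM: S/Out→(-4,6), S/Stay→(-4,6), N/Out→(-4,6), N/Stay→(-4,6)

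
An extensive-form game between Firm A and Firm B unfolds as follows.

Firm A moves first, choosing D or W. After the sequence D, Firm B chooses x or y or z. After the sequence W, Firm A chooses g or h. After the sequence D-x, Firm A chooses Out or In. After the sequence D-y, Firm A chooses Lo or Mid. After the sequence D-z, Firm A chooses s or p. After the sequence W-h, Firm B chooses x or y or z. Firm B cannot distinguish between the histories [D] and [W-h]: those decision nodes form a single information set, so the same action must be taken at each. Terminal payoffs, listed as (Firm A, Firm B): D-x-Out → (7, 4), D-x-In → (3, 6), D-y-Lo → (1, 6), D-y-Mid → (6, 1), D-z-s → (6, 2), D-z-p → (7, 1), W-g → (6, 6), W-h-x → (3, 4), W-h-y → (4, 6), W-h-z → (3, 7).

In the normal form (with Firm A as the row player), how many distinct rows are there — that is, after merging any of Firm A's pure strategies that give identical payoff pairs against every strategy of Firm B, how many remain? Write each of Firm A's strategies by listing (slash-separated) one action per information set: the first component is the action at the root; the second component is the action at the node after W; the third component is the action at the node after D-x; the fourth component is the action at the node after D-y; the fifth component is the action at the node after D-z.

10

Firm A has 32 pure strategies: D/g/Out/Lo/s, D/g/Out/Lo/p, D/g/Out/Mid/s, D/g/Out/Mid/p, D/g/In/Lo/s, D/g/In/Lo/p, D/g/In/Mid/s, D/g/In/Mid/p, D/h/Out/Lo/s, D/h/Out/Lo/p, D/h/Out/Mid/s, D/h/Out/Mid/p, D/h/In/Lo/s, D/h/In/Lo/p, D/h/In/Mid/s, D/h/In/Mid/p, W/g/Out/Lo/s, W/g/Out/Lo/p, W/g/Out/Mid/s, W/g/Out/Mid/p, W/g/In/Lo/s, W/g/In/Lo/p, W/g/In/Mid/s, W/g/In/Mid/p, W/h/Out/Lo/s, W/h/Out/Lo/p, W/h/Out/Mid/s, W/h/Out/Mid/p, W/h/In/Lo/s, W/h/In/Lo/p, W/h/In/Mid/s, W/h/In/Mid/p. Columns: x, y, z.
{D/g/Out/Lo/s, D/h/Out/Lo/s} → row (7,4) (1,6) (6,2)
{D/g/Out/Lo/p, D/h/Out/Lo/p} → row (7,4) (1,6) (7,1)
{D/g/Out/Mid/s, D/h/Out/Mid/s} → row (7,4) (6,1) (6,2)
{D/g/Out/Mid/p, D/h/Out/Mid/p} → row (7,4) (6,1) (7,1)
{D/g/In/Lo/s, D/h/In/Lo/s} → row (3,6) (1,6) (6,2)
{D/g/In/Lo/p, D/h/In/Lo/p} → row (3,6) (1,6) (7,1)
{D/g/In/Mid/s, D/h/In/Mid/s} → row (3,6) (6,1) (6,2)
{D/g/In/Mid/p, D/h/In/Mid/p} → row (3,6) (6,1) (7,1)
{W/g/Out/Lo/s, W/g/Out/Lo/p, W/g/Out/Mid/s, W/g/Out/Mid/p, W/g/In/Lo/s, W/g/In/Lo/p, W/g/In/Mid/s, W/g/In/Mid/p} → row (6,6) (6,6) (6,6)
{W/h/Out/Lo/s, W/h/Out/Lo/p, W/h/Out/Mid/s, W/h/Out/Mid/p, W/h/In/Lo/s, W/h/In/Lo/p, W/h/In/Mid/s, W/h/In/Mid/p} → row (3,4) (4,6) (3,7)
That's 10 distinct rows out of 32 strategies.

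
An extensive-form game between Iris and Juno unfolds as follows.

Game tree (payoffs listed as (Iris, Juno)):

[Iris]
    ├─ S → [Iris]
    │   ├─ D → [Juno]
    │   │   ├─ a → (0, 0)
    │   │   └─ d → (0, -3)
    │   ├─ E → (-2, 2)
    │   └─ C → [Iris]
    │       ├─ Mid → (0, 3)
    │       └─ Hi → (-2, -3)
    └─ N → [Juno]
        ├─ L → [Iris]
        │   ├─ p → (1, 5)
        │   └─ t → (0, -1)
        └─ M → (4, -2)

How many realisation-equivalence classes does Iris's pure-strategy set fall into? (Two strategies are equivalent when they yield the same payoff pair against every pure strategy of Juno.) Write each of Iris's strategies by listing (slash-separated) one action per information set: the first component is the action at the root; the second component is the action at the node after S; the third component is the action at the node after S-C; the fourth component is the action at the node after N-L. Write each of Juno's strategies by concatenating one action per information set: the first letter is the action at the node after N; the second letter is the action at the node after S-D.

6

Iris has 24 pure strategies: S/D/Mid/p, S/D/Mid/t, S/D/Hi/p, S/D/Hi/t, S/E/Mid/p, S/E/Mid/t, S/E/Hi/p, S/E/Hi/t, S/C/Mid/p, S/C/Mid/t, S/C/Hi/p, S/C/Hi/t, N/D/Mid/p, N/D/Mid/t, N/D/Hi/p, N/D/Hi/t, N/E/Mid/p, N/E/Mid/t, N/E/Hi/p, N/E/Hi/t, N/C/Mid/p, N/C/Mid/t, N/C/Hi/p, N/C/Hi/t. Columns: La, Ld, Ma, Md.
{S/D/Mid/p, S/D/Mid/t, S/D/Hi/p, S/D/Hi/t} → row (0,0) (0,-3) (0,0) (0,-3)
{S/E/Mid/p, S/E/Mid/t, S/E/Hi/p, S/E/Hi/t} → row (-2,2) (-2,2) (-2,2) (-2,2)
{S/C/Mid/p, S/C/Mid/t} → row (0,3) (0,3) (0,3) (0,3)
{S/C/Hi/p, S/C/Hi/t} → row (-2,-3) (-2,-3) (-2,-3) (-2,-3)
{N/D/Mid/p, N/D/Hi/p, N/E/Mid/p, N/E/Hi/p, N/C/Mid/p, N/C/Hi/p} → row (1,5) (1,5) (4,-2) (4,-2)
{N/D/Mid/t, N/D/Hi/t, N/E/Mid/t, N/E/Hi/t, N/C/Mid/t, N/C/Hi/t} → row (0,-1) (0,-1) (4,-2) (4,-2)
That's 6 distinct rows out of 24 strategies.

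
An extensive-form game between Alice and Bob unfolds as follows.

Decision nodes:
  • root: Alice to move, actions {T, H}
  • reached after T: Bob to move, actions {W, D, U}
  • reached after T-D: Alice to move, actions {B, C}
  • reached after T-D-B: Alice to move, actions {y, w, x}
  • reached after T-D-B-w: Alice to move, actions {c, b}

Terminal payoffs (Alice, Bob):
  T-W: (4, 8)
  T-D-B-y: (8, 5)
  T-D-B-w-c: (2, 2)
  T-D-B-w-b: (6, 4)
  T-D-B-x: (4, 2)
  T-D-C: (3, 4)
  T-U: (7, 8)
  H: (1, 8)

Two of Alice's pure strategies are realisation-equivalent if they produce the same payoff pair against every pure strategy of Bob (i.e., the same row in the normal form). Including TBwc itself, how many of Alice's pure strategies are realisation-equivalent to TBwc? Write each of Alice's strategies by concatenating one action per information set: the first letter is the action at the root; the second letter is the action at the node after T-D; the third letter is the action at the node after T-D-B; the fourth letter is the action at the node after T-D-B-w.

1

Row for TBwc (columns W, D, U): (4,8) (2,2) (7,8).
Every one of Alice's information sets is on the play path for some reply by Bob when Alice follows TBwc.
Changing the action at any of them therefore changes at least one column, so only TBwc itself gives this row.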